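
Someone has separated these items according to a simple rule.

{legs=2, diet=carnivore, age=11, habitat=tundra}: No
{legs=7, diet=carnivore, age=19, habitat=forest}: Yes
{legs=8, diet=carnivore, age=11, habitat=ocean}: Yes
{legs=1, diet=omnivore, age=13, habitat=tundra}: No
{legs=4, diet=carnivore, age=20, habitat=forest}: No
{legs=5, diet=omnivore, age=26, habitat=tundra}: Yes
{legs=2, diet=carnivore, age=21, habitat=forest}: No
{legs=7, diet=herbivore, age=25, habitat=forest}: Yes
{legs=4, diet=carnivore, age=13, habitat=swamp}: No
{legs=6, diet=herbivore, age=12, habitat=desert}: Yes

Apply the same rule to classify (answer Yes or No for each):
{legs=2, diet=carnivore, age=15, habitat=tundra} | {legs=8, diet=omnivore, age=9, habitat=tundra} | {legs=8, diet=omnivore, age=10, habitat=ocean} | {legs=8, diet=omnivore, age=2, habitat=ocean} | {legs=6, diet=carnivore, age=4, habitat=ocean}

No, Yes, Yes, Yes, Yes

Rule: legs ≥ 5. This holds for each 'Yes' example and fails for each 'No' one.
{legs=2, diet=carnivore, age=15, habitat=tundra}: No (legs = 2). {legs=8, diet=omnivore, age=9, habitat=tundra}: Yes (legs = 8). {legs=8, diet=omnivore, age=10, habitat=ocean}: Yes (legs = 8). {legs=8, diet=omnivore, age=2, habitat=ocean}: Yes (legs = 8). {legs=6, diet=carnivore, age=4, habitat=ocean}: Yes (legs = 6).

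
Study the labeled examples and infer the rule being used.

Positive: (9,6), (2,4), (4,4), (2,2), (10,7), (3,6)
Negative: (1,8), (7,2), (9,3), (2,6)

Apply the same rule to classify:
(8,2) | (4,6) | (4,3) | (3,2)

Negative, Positive, Positive, Positive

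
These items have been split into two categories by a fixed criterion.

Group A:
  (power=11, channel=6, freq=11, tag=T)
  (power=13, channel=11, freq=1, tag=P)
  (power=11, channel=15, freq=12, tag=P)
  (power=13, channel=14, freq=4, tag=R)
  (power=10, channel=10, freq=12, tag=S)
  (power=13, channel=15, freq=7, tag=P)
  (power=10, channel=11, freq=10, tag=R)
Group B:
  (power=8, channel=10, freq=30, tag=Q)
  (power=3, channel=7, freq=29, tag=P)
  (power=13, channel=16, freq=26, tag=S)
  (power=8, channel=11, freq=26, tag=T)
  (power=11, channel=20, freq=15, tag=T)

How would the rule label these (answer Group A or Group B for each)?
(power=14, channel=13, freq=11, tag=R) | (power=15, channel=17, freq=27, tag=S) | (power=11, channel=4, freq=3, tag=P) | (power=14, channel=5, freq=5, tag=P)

Group A, Group B, Group A, Group A

A rule that fits every label: freq ≤ 12 — true of each 'Group A' example, false of each 'Group B' one.
(power=14, channel=13, freq=11, tag=R): freq = 11 — satisfies this, so Group A.
(power=15, channel=17, freq=27, tag=S): freq = 27 — does not pass, so Group B.
(power=11, channel=4, freq=3, tag=P): freq = 3 — satisfies this, so Group A.
(power=14, channel=5, freq=5, tag=P): freq = 5 — satisfies this, so Group A.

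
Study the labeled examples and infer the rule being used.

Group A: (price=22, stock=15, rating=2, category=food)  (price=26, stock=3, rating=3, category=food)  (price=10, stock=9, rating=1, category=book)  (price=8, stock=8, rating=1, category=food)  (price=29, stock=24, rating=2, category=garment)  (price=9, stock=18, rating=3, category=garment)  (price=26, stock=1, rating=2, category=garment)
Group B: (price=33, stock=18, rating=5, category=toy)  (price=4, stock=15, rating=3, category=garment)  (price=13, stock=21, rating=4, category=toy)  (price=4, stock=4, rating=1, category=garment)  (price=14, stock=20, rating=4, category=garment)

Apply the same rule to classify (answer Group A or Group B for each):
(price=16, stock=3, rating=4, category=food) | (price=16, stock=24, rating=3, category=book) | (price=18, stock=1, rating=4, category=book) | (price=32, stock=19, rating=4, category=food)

Every 'Group A' example satisfies: price ≥ 8 AND rating ≤ 3. None of the 'Group B' examples do.
(price=16, stock=3, rating=4, category=food) — price = 16, rating = 4, hence Group B. (price=16, stock=24, rating=3, category=book) — price = 16, rating = 3, hence Group A. (price=18, stock=1, rating=4, category=book) — price = 18, rating = 4, hence Group B. (price=32, stock=19, rating=4, category=food) — price = 32, rating = 4, hence Group B.

Group B, Group A, Group B, Group B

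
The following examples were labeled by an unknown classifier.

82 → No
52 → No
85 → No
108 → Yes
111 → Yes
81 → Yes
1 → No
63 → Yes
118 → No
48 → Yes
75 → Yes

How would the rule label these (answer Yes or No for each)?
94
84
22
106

No, Yes, No, No

The rule appears to be: multiple of 3.
94: No (94 = 3·31 + 1). 84: Yes (84 = 3·28). 22: No (22 = 3·7 + 1). 106: No (106 = 3·35 + 1).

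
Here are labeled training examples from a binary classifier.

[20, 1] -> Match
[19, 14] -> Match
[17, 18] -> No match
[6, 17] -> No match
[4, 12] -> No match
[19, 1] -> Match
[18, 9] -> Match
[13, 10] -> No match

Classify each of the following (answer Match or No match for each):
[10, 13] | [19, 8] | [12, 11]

Rule: first ≥ 18. This holds for each 'Match' example and fails for each 'No match' one.
[10, 13] → first 10 → No match. [19, 8] → first 19 → Match. [12, 11] → first 12 → No match.

No match, Match, No match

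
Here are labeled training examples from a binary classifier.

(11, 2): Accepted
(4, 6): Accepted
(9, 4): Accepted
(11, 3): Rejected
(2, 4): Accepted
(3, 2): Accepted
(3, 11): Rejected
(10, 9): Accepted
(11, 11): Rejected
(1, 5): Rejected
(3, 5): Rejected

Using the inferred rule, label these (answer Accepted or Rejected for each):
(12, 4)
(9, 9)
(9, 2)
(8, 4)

Accepted, Rejected, Accepted, Accepted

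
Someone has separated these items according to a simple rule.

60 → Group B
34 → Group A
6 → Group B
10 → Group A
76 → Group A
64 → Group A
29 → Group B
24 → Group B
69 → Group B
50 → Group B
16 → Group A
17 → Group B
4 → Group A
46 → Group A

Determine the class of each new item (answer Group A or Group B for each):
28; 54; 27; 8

Group A, Group B, Group B, Group B

The rule appears to be: ≡ 1 (mod 3).
28 — 28 mod 3 = 1, hence Group A. 54 — 54 mod 3 = 0, hence Group B. 27 — 27 mod 3 = 0, hence Group B. 8 — 8 mod 3 = 2, hence Group B.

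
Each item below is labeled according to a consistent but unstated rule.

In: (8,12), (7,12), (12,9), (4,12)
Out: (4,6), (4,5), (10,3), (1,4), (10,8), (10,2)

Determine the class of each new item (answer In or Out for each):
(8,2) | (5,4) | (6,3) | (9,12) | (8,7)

Out, Out, Out, In, Out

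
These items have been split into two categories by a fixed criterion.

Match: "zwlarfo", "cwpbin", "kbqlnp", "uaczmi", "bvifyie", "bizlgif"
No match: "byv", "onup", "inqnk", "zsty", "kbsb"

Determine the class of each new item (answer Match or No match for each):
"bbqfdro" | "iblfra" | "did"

All 'Match' examples share one property — length ≥ 6 — and every 'No match' example lacks it.
"bbqfdro": length 7 — passes, so Match. "iblfra": length 6 — passes, so Match. "did": length 3 — fails this test, so No match.

Match, Match, No match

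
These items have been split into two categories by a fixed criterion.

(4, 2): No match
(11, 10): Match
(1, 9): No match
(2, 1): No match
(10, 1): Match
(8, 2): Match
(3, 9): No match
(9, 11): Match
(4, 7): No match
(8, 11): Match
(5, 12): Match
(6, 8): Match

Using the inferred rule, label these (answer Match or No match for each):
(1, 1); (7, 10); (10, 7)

No match, Match, Match

The classifier is using: first ≥ 5.
(1, 1): No match (first 1).
(7, 10): Match (first 7).
(10, 7): Match (first 10).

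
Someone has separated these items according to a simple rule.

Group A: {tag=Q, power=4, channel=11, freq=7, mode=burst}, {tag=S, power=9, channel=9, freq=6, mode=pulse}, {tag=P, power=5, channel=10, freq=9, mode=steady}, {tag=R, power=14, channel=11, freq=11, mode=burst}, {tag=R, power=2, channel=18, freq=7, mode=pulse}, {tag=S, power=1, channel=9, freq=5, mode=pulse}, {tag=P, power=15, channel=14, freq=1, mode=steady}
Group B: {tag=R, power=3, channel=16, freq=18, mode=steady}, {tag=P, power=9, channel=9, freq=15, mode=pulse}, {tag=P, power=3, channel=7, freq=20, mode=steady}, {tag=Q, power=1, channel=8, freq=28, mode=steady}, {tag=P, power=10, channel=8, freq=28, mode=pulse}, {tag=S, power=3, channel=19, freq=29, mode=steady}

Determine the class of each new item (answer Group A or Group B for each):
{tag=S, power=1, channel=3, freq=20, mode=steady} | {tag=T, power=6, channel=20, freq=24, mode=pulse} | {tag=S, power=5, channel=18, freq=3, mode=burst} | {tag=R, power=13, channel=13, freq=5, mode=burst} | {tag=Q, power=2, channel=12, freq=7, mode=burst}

Group B, Group B, Group A, Group A, Group A

Rule: freq ≤ 11. This holds for each 'Group A' example and fails for each 'Group B' one.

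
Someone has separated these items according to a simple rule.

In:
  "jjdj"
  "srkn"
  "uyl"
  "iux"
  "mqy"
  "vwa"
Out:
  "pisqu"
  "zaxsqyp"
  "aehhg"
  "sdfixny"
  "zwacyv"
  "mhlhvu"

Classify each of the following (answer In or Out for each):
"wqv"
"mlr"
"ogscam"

In, In, Out

The simplest hypothesis consistent with all the labels is: length ≤ 4.
"wqv": length 3 — matches, so In.
"mlr": length 3 — matches, so In.
"ogscam": length 6 — does not satisfy this, so Out.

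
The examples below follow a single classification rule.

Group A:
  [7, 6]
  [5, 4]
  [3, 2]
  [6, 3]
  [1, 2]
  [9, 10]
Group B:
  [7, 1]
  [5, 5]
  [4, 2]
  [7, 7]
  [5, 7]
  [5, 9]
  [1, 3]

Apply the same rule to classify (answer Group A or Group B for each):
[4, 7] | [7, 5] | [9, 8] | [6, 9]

Rule: sum is odd. This holds for each 'Group A' example and fails for each 'Group B' one.
Group A: [4, 7], since 4+7 = 11. Group B: [7, 5], since 7+5 = 12. Group A: [9, 8], since 9+8 = 17. Group A: [6, 9], since 6+9 = 15.

Group A, Group B, Group A, Group A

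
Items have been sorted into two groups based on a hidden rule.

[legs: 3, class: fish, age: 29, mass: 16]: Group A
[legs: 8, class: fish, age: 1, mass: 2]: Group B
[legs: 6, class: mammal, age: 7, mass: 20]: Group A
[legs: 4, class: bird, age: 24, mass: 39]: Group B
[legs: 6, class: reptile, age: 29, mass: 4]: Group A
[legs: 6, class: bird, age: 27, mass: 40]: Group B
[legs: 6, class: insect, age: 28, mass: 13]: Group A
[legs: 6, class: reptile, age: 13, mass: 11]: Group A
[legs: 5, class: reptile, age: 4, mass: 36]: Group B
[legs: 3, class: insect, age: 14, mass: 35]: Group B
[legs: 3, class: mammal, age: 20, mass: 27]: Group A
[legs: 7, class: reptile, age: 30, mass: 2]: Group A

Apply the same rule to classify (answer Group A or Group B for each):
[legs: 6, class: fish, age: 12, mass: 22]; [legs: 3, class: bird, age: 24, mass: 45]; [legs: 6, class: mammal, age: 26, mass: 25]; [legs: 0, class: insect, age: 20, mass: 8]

Group A, Group B, Group A, Group A

The rule appears to be: age ≥ 4 AND mass ≤ 27.
[legs: 6, class: fish, age: 12, mass: 22] → age = 12, mass = 22 → Group A. [legs: 3, class: bird, age: 24, mass: 45] → age = 24, mass = 45 → Group B. [legs: 6, class: mammal, age: 26, mass: 25] → age = 26, mass = 25 → Group A. [legs: 0, class: insect, age: 20, mass: 8] → age = 20, mass = 8 → Group A.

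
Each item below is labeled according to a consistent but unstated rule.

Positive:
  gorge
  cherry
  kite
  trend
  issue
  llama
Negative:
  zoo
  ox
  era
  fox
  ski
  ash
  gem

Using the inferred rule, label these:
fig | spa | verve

Negative, Negative, Positive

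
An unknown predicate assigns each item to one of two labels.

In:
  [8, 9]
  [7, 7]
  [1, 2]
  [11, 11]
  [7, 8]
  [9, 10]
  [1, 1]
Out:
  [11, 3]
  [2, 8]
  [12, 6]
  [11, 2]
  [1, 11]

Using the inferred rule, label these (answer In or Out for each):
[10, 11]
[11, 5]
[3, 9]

The pattern is that an item is 'In' exactly when: |first − second| ≤ 1.
[10, 11] — |10−11| = 1, hence In.
[11, 5] — |11−5| = 6, hence Out.
[3, 9] — |3−9| = 6, hence Out.

In, Out, Out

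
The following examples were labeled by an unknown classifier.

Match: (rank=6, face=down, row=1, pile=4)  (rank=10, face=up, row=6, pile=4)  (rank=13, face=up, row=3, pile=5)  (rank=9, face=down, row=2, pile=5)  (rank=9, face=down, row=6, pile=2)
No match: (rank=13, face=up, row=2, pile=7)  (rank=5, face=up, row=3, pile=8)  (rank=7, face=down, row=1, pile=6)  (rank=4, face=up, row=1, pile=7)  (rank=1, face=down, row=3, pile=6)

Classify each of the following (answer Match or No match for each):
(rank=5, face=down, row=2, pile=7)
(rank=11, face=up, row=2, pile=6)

No match, No match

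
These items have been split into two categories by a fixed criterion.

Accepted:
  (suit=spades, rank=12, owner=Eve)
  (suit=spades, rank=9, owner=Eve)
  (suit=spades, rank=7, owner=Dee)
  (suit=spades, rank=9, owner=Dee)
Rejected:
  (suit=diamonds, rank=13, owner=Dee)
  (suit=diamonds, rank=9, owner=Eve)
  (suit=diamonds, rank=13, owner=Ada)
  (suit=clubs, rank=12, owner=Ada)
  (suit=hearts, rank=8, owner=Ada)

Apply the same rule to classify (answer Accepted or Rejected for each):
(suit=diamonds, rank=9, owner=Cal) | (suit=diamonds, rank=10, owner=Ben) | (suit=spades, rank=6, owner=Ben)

Rejected, Rejected, Accepted

Checking candidate rules against both groups, what survives is: suit is spades.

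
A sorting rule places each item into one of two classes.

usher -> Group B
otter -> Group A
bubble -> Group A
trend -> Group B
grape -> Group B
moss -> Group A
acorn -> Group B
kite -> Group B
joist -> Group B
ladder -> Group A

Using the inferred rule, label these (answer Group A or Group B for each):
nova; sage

Group B, Group B

The distinguishing property — has a double letter — holds for all the 'Group A' cases and none of the 'Group B' cases.
nova: no doubled letter — fails the rule, so Group B. sage: no doubled letter — fails the rule, so Group B.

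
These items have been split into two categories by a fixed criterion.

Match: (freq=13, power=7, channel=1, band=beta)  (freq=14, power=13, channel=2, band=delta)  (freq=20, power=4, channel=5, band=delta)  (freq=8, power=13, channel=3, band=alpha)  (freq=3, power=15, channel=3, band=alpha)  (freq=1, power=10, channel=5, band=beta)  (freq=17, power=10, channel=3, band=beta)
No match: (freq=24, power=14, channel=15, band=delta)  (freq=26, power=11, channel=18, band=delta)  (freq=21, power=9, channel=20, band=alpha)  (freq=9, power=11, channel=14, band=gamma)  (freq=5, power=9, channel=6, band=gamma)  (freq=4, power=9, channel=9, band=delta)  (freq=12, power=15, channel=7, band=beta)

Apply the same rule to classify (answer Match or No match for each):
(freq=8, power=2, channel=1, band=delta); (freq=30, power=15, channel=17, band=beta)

The pattern is that an item is 'Match' exactly when: channel ≤ 5.
Match: (freq=8, power=2, channel=1, band=delta), since channel = 1.
No match: (freq=30, power=15, channel=17, band=beta), since channel = 17.

Match, No match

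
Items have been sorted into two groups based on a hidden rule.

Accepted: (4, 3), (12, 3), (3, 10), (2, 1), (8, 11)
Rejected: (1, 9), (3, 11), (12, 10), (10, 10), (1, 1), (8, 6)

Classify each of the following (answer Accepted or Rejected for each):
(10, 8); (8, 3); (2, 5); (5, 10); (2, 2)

Rejected, Accepted, Accepted, Accepted, Rejected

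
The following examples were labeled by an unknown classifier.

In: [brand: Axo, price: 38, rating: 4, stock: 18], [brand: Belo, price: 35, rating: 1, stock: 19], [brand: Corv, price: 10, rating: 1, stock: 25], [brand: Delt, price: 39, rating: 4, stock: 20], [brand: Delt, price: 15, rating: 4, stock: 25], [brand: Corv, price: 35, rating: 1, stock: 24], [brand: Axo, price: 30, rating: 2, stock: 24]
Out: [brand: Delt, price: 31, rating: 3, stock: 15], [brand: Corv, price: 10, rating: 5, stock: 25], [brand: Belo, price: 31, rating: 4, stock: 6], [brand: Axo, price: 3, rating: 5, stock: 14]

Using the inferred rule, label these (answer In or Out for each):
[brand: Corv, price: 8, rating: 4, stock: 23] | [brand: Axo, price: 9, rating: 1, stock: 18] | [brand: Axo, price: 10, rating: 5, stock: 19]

In, In, Out

Rule: stock ≥ 18 AND rating ≤ 4. This holds for each 'In' example and fails for each 'Out' one.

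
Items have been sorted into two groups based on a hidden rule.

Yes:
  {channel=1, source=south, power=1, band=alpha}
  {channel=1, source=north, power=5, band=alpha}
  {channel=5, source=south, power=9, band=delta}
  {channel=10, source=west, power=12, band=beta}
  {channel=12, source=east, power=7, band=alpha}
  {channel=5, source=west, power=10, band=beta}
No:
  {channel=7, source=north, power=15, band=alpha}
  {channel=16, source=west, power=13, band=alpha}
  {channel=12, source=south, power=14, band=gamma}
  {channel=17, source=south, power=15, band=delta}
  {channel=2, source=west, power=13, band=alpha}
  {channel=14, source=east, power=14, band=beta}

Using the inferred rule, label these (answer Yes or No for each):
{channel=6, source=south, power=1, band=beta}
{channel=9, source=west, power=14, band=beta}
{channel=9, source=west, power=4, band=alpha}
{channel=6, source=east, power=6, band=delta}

Every 'Yes' example satisfies: power ≤ 12. None of the 'No' examples do.
Yes: {channel=6, source=south, power=1, band=beta}, since power = 1.
No: {channel=9, source=west, power=14, band=beta}, since power = 14.
Yes: {channel=9, source=west, power=4, band=alpha}, since power = 4.
Yes: {channel=6, source=east, power=6, band=delta}, since power = 6.

Yes, No, Yes, Yes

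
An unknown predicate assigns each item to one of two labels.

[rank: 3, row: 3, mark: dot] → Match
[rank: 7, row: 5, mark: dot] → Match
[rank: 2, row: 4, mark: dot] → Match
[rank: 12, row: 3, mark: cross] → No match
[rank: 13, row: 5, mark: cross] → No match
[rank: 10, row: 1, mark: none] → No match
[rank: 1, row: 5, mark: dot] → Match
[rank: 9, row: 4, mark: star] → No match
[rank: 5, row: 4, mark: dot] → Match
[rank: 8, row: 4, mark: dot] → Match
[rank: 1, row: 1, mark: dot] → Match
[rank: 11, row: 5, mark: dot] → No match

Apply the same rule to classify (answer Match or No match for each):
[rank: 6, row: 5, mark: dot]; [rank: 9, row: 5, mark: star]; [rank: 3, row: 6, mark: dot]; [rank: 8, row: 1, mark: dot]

Match, No match, Match, Match

The common property of the 'Match' items is: rank ≤ 8. No 'No match' item has it.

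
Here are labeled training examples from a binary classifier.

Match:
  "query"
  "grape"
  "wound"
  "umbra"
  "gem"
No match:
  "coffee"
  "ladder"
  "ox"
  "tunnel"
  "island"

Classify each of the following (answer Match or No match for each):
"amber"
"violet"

Match, No match

The distinguishing property — odd length — holds for all the 'Match' cases and none of the 'No match' cases.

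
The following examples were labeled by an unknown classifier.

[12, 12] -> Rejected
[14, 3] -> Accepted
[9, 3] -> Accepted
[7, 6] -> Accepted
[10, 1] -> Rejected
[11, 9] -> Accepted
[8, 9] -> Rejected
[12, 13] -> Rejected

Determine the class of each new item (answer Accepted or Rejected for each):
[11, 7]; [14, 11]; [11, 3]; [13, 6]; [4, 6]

Accepted, Accepted, Accepted, Accepted, Rejected

'Accepted' ⟺ first > second AND sum ≥ 12.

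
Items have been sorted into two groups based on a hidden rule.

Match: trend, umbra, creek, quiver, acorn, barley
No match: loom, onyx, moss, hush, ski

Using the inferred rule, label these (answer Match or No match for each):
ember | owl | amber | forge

Match, No match, Match, Match

All 'Match' examples share one property — contains 'r' — and every 'No match' example lacks it.
ember: has 'r' — qualifies, so Match. owl: no 'r' — fails this test, so No match. amber: has 'r' — qualifies, so Match. forge: has 'r' — qualifies, so Match.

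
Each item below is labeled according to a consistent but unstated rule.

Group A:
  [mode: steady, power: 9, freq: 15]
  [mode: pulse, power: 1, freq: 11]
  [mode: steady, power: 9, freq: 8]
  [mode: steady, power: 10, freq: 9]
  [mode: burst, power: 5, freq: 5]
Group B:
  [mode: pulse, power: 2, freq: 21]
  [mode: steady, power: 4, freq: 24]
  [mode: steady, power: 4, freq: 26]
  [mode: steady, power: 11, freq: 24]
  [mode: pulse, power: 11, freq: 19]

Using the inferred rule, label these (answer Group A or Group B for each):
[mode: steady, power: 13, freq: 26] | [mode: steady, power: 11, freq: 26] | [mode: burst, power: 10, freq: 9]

Group B, Group B, Group A

All 'Group A' examples share one property — freq ≤ 15 — and every 'Group B' example lacks it.
[mode: steady, power: 13, freq: 26] → freq = 26 → Group B.
[mode: steady, power: 11, freq: 26] → freq = 26 → Group B.
[mode: burst, power: 10, freq: 9] → freq = 9 → Group A.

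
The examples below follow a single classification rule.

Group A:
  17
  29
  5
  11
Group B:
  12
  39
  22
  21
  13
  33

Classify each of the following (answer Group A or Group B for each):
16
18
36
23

One predicate separates the groups cleanly: ≡ 2 (mod 3).
16 — 16 mod 3 = 1, hence Group B. 18 — 18 mod 3 = 0, hence Group B. 36 — 36 mod 3 = 0, hence Group B. 23 — 23 mod 3 = 2, hence Group A.

Group B, Group B, Group B, Group A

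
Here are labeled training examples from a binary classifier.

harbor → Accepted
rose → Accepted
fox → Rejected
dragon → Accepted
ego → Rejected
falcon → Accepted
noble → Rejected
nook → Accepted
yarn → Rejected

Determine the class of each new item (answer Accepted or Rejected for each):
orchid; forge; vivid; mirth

Accepted, Rejected, Rejected, Rejected

The classifier is using: even length AND contains 'o'.
orchid → length 6, has 'o' → Accepted.
forge → length 5, has 'o' → Rejected.
vivid → length 5, no 'o' → Rejected.
mirth → length 5, no 'o' → Rejected.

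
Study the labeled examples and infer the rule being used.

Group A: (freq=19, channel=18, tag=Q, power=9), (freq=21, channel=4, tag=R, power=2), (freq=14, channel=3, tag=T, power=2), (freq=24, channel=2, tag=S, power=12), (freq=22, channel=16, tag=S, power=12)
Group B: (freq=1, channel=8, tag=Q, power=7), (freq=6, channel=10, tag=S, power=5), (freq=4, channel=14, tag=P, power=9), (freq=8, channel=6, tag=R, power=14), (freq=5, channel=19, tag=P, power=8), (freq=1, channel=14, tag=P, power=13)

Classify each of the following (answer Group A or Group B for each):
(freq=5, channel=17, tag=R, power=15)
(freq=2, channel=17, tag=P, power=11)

'Group A' ⟺ freq ≥ 14.
(freq=5, channel=17, tag=R, power=15) — freq = 5, hence Group B. (freq=2, channel=17, tag=P, power=11) — freq = 2, hence Group B.

Group B, Group B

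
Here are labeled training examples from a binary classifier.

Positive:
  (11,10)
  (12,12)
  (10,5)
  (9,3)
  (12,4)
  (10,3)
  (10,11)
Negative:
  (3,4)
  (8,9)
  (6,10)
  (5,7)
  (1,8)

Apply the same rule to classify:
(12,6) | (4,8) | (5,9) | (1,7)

Positive, Negative, Negative, Negative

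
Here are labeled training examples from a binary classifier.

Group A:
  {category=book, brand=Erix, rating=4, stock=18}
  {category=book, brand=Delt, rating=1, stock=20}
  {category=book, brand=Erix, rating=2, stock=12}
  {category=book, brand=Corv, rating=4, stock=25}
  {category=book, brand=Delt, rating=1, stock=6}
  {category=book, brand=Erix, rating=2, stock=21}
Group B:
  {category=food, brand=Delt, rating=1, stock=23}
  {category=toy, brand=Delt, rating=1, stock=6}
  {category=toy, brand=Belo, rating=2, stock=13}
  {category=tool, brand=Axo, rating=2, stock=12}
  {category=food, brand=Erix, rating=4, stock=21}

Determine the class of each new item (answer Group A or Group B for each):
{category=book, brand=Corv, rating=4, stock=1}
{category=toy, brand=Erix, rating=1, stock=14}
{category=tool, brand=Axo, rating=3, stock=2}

Group A, Group B, Group B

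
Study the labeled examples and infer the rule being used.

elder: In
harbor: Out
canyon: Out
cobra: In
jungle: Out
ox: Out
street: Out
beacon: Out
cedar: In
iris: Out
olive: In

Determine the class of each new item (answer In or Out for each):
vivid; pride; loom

In, In, Out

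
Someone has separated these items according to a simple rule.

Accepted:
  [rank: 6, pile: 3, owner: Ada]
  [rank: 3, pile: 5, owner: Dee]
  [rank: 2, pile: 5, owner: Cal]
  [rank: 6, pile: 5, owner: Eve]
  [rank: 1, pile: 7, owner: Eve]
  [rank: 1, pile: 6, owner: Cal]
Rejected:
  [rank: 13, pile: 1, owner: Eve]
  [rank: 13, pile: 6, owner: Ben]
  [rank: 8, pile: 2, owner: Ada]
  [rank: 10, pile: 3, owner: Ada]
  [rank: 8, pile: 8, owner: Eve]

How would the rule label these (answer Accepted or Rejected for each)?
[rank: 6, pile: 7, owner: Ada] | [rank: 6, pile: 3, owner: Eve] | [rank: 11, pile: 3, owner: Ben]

Accepted, Accepted, Rejected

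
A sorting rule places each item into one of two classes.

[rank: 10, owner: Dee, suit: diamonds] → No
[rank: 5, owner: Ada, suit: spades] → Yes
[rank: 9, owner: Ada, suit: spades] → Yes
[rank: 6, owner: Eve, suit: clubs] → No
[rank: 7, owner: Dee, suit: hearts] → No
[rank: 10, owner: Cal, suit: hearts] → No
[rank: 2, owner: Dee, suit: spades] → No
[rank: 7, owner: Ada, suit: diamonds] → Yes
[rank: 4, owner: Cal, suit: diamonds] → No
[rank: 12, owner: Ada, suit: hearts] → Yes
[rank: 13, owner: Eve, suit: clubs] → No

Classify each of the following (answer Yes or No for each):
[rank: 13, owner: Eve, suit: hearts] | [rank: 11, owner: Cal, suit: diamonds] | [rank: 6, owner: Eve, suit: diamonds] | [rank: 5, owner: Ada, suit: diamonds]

Rule: owner is Ada. This holds for each 'Yes' example and fails for each 'No' one.
[rank: 13, owner: Eve, suit: hearts]: owner is Eve, doesn't match → No. [rank: 11, owner: Cal, suit: diamonds]: owner is Cal, doesn't match → No. [rank: 6, owner: Eve, suit: diamonds]: owner is Eve, doesn't match → No. [rank: 5, owner: Ada, suit: diamonds]: owner is Ada, fits → Yes.

No, No, No, Yes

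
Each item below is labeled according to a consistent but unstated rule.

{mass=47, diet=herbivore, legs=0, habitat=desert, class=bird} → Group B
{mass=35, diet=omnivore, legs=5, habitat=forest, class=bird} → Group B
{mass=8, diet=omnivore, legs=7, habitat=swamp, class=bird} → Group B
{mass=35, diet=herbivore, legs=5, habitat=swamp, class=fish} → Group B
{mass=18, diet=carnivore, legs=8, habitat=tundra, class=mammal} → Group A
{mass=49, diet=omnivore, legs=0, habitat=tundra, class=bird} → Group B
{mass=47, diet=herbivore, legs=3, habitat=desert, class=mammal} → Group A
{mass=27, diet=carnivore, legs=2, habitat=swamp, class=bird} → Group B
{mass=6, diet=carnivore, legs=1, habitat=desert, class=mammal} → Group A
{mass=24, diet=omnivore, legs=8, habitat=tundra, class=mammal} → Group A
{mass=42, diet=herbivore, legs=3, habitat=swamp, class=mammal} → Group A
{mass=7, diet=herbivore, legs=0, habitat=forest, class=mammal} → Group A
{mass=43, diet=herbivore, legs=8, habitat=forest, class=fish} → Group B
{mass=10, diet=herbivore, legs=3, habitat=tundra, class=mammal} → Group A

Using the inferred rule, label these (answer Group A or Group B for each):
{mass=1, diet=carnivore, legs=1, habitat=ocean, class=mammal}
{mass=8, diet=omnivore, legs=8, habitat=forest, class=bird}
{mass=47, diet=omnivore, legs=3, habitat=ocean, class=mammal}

Checking candidate rules against both groups, what survives is: class is mammal.
Group A: {mass=1, diet=carnivore, legs=1, habitat=ocean, class=mammal}, since class is mammal.
Group B: {mass=8, diet=omnivore, legs=8, habitat=forest, class=bird}, since class is bird.
Group A: {mass=47, diet=omnivore, legs=3, habitat=ocean, class=mammal}, since class is mammal.

Group A, Group B, Group A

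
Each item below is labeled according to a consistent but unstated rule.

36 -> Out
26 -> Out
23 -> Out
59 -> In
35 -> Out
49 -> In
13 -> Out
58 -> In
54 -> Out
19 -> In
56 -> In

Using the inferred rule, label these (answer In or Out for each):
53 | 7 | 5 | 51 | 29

Out, Out, Out, Out, In

Every 'In' example satisfies: digit sum ≥ 10. None of the 'Out' examples do.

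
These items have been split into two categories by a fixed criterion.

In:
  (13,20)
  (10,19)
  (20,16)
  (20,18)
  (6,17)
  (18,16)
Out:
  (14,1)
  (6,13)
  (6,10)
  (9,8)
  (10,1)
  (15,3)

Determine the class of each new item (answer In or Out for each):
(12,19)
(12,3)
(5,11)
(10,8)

In, Out, Out, Out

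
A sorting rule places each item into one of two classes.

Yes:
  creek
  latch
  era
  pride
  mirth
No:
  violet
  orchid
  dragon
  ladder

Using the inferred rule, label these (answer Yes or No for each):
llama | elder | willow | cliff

The distinguishing property — odd length — holds for all the 'Yes' cases and none of the 'No' cases.
llama: length 5, passes → Yes. elder: length 5, passes → Yes. willow: length 6, fails this test → No. cliff: length 5, passes → Yes.

Yes, Yes, No, Yes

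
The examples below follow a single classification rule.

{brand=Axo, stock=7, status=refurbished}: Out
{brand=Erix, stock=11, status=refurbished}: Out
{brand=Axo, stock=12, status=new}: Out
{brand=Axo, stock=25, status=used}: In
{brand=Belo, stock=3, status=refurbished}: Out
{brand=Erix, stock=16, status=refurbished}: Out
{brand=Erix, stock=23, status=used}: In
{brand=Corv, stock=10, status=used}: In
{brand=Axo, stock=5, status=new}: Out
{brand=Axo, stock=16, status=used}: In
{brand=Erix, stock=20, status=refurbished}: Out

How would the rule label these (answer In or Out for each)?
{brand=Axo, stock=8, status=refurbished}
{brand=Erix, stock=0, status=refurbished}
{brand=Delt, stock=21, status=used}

Out, Out, In

The classifier is using: status is used.
Out: {brand=Axo, stock=8, status=refurbished}, since status is refurbished.
Out: {brand=Erix, stock=0, status=refurbished}, since status is refurbished.
In: {brand=Delt, stock=21, status=used}, since status is used.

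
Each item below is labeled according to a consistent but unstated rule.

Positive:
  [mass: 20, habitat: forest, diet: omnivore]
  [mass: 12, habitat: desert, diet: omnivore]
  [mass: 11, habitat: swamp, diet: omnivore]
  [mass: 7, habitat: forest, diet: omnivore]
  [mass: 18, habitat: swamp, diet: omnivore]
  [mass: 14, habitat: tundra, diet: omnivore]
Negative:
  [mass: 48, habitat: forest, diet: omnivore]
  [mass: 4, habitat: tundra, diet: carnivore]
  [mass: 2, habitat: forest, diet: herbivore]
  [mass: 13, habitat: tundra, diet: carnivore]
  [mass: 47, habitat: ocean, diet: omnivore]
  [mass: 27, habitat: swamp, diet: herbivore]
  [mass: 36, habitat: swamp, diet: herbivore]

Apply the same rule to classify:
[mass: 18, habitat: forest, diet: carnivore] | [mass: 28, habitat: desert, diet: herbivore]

Negative, Negative

Rule: diet is omnivore AND mass ≤ 20. This holds for each 'Positive' example and fails for each 'Negative' one.
[mass: 18, habitat: forest, diet: carnivore] → diet is carnivore, mass = 18 → Negative. [mass: 28, habitat: desert, diet: herbivore] → diet is herbivore, mass = 28 → Negative.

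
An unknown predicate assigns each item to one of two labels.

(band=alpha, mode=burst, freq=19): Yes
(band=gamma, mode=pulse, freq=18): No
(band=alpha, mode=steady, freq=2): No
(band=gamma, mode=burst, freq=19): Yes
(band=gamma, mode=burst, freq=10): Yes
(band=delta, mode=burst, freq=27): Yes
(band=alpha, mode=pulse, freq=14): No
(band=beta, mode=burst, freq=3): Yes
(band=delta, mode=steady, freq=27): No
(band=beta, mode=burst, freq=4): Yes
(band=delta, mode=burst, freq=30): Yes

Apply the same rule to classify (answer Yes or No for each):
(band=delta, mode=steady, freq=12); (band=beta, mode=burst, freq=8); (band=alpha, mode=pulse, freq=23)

Rule: mode is burst. This holds for each 'Yes' example and fails for each 'No' one.
(band=delta, mode=steady, freq=12): No (mode is steady).
(band=beta, mode=burst, freq=8): Yes (mode is burst).
(band=alpha, mode=pulse, freq=23): No (mode is pulse).

No, Yes, No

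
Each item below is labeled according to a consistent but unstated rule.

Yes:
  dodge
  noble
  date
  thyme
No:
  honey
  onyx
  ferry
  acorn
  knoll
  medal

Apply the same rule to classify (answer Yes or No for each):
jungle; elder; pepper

Yes, No, No

Rule: ends with 'e'. This holds for each 'Yes' example and fails for each 'No' one.
jungle → ends with 'e' → Yes.
elder → ends with 'r' → No.
pepper → ends with 'r' → No.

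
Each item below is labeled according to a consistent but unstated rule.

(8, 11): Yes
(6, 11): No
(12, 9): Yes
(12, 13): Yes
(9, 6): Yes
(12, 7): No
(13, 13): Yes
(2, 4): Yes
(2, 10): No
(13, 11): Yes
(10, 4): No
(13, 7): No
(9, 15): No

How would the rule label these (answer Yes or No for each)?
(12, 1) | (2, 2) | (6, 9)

The distinguishing property — |first − second| ≤ 3 — holds for all the 'Yes' cases and none of the 'No' cases.
No: (12, 1), since |12−1| = 11.
Yes: (2, 2), since |2−2| = 0.
Yes: (6, 9), since |6−9| = 3.

No, Yes, Yes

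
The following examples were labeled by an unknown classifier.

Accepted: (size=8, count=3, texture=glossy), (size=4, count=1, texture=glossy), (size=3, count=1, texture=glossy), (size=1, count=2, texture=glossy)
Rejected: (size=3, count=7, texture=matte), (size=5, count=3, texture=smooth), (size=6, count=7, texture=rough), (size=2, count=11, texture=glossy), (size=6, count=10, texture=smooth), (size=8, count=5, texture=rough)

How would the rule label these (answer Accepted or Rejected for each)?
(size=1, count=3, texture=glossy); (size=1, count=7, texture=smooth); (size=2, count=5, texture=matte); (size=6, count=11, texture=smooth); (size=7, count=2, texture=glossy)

Accepted, Rejected, Rejected, Rejected, Accepted

The simplest hypothesis consistent with all the labels is: texture is glossy AND count ≤ 3.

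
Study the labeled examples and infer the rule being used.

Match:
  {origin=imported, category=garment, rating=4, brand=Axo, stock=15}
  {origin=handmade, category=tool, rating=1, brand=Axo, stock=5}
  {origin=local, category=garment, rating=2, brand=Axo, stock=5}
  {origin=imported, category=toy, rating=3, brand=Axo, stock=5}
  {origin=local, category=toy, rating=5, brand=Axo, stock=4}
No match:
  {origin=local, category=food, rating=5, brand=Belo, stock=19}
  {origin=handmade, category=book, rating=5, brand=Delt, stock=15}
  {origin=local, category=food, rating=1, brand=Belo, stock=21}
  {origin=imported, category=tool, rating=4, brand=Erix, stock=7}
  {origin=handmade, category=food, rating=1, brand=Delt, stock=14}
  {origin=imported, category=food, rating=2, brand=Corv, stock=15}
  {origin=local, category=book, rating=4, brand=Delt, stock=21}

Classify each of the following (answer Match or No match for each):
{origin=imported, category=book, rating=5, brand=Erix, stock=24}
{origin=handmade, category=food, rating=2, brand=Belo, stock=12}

No match, No match

All 'Match' examples share one property — brand is Axo — and every 'No match' example lacks it.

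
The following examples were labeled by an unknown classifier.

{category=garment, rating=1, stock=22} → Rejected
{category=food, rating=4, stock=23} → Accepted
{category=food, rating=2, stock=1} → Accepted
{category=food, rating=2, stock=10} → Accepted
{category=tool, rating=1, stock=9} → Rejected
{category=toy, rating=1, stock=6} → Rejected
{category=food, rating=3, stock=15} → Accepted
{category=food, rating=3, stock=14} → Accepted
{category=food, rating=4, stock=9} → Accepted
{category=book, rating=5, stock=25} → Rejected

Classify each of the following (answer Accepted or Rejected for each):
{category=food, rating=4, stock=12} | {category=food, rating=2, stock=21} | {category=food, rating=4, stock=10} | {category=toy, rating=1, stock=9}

The rule appears to be: category is food.
{category=food, rating=4, stock=12}: category is food, matches → Accepted. {category=food, rating=2, stock=21}: category is food, matches → Accepted. {category=food, rating=4, stock=10}: category is food, matches → Accepted. {category=toy, rating=1, stock=9}: category is toy, fails the rule → Rejected.

Accepted, Accepted, Accepted, Rejected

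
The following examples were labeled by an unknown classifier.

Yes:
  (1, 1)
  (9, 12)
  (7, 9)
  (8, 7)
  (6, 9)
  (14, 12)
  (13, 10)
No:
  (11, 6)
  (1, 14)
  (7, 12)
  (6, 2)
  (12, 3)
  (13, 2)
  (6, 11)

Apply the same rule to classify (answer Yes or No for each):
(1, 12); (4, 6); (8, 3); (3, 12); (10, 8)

The simplest hypothesis consistent with all the labels is: |first − second| ≤ 3.
(1, 12) → |1−12| = 11 → No.
(4, 6) → |4−6| = 2 → Yes.
(8, 3) → |8−3| = 5 → No.
(3, 12) → |3−12| = 9 → No.
(10, 8) → |10−8| = 2 → Yes.

No, Yes, No, No, Yes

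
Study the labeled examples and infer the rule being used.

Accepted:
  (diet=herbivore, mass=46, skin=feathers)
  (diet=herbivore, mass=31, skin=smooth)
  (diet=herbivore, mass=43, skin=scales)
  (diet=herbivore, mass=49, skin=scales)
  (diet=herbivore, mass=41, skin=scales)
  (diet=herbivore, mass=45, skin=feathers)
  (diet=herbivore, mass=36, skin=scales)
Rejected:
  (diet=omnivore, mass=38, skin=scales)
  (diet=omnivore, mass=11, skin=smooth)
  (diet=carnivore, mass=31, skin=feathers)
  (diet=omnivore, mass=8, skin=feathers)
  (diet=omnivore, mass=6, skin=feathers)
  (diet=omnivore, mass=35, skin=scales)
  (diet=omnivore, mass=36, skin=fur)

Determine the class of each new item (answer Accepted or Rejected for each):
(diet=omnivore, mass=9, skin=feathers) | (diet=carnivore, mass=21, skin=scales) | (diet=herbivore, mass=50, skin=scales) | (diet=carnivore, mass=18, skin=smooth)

'Accepted' ⟺ diet is herbivore.
(diet=omnivore, mass=9, skin=feathers): diet is omnivore — lacks this property, so Rejected.
(diet=carnivore, mass=21, skin=scales): diet is carnivore — lacks this property, so Rejected.
(diet=herbivore, mass=50, skin=scales): diet is herbivore — passes, so Accepted.
(diet=carnivore, mass=18, skin=smooth): diet is carnivore — lacks this property, so Rejected.

Rejected, Rejected, Accepted, Rejected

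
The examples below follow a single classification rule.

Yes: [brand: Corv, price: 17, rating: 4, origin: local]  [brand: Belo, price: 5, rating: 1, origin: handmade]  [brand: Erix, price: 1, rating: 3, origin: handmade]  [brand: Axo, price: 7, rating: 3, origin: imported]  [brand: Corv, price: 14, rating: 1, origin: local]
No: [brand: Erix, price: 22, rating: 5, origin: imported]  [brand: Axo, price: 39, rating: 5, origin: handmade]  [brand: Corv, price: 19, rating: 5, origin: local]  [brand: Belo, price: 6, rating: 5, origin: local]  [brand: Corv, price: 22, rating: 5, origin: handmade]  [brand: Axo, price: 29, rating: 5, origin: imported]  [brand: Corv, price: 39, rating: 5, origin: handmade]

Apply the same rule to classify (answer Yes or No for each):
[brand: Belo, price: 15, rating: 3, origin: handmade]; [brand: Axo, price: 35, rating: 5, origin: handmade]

One predicate separates the groups cleanly: rating ≤ 4.
[brand: Belo, price: 15, rating: 3, origin: handmade] → rating = 3 → Yes.
[brand: Axo, price: 35, rating: 5, origin: handmade] → rating = 5 → No.

Yes, No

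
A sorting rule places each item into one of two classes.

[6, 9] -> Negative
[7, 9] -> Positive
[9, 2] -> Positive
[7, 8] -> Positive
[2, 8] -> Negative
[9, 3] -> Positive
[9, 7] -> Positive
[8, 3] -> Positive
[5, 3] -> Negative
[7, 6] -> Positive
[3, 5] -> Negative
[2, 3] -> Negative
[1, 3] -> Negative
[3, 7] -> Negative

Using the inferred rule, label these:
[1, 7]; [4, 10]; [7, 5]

All 'Positive' examples share one property — first ≥ 7 — and every 'Negative' example lacks it.

Negative, Negative, Positive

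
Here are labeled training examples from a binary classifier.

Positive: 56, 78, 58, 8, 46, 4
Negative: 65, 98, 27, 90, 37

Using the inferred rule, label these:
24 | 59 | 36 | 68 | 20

The rule appears to be: even AND at most 78.
24: 24 is even, 24 ≤ 78, qualifies → Positive. 59: 59 is odd, 59 ≤ 78, doesn't match → Negative. 36: 36 is even, 36 ≤ 78, qualifies → Positive. 68: 68 is even, 68 ≤ 78, qualifies → Positive. 20: 20 is even, 20 ≤ 78, qualifies → Positive.

Positive, Negative, Positive, Positive, Positive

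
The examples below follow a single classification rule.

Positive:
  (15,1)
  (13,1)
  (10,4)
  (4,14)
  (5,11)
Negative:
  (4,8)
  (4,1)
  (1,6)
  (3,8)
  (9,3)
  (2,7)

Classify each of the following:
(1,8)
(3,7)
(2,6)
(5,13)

The rule appears to be: sum ≥ 14.

Negative, Negative, Negative, Positive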